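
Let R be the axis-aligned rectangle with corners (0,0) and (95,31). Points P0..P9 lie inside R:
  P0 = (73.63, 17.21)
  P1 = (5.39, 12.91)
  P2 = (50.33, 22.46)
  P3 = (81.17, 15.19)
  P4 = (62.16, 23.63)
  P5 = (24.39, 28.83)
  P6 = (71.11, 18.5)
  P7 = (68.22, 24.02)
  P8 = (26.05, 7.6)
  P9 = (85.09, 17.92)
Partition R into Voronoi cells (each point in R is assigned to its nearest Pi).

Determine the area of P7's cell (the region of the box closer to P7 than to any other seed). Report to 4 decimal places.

Area of P7's cell: 118.6346

1. box [0,95]×[0,31]: [(0, 0) (95, 0) (95, 31) (0, 31)]
2. ⊥bis P7·P0 via (70.925,20.615): [(0, 0) (44.9752, 0) (83.9974, 31) (0, 31)]  |A|=1999.0765
3. ⊥bis P7·P1 via (36.805,18.465): [(40.0701, 0) (44.9752, 0) (83.9974, 31) (34.5885, 31)]  |A|=841.8685
4. ⊥bis P7·P2 via (59.275,23.24): [(60.2438, 12.1297) (83.9974, 31) (58.5983, 31)]  |A|=239.6449
5. ⊥bis P7·P3 via (74.695,19.605): [(60.2438, 12.1297) (80.6532, 28.3433) (82.4647, 31) (58.5983, 31)]  |A|=237.6089
6. ⊥bis P7·P4 via (65.19,23.825): [(65.6655, 16.4367) (80.6532, 28.3433) (82.4647, 31) (64.7282, 31)]  |A|=138.2752
7. ⊥bis P7·P5 via (46.305,26.425): [(65.6655, 16.4367) (80.6532, 28.3433) (82.4647, 31) (64.7282, 31)]  |A|=138.2752
8. ⊥bis P7·P6 via (69.665,21.26): [(65.4956, 19.0771) (75.7416, 24.4414) (80.6532, 28.3433) (82.4647, 31) (64.7282, 31)]  |A|=124.2928
9. ⊥bis P7·P8 via (47.135,15.81): [(65.4956, 19.0771) (75.7416, 24.4414) (80.6532, 28.3433) (82.4647, 31) (64.7282, 31)]  |A|=124.2928
10. ⊥bis P7·P9 via (76.655,20.97): [(65.4956, 19.0771) (75.7416, 24.4414) (78.7842, 26.8585) (80.2817, 31) (64.7282, 31)]  |A|=118.6346
11. canonical 5-gon: [(65.4956, 19.0771) (75.7416, 24.4414) (78.7842, 26.8585) (80.2817, 31) (64.7282, 31)]
12. shoelace: 118.6346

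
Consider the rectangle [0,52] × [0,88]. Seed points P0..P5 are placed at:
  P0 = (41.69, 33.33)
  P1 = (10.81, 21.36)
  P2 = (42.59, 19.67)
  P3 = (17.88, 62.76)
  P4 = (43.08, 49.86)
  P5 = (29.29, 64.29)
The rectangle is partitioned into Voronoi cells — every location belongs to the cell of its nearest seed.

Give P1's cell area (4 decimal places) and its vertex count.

1. box [0,52]×[0,88]: [(0, 0) (52, 0) (52, 88) (0, 88)]
2. ⊥bis P1·P0 via (26.25,27.345): [(0, 0) (36.8497, 0) (2.7383, 88) (0, 88)]  |A|=1741.8747
3. ⊥bis P1·P2 via (26.7,20.515): [(0, 0) (25.6091, 0) (26.9651, 25.5002) (2.7383, 88) (0, 88)]  |A|=1598.5549
4. ⊥bis P1·P3 via (14.345,42.06): [(0, 44.5097) (0, 0) (25.6091, 0) (26.9651, 25.5002) (20.9856, 40.926)]  |A|=1077.7678
5. ⊥bis P1·P4 via (26.945,35.61): [(0, 44.5097) (0, 0) (25.6091, 0) (26.9651, 25.5002) (20.9856, 40.926)]  |A|=1077.7678
6. ⊥bis P1·P5 via (20.05,42.825): [(0, 44.5097) (0, 0) (25.6091, 0) (26.9651, 25.5002) (20.9856, 40.926)]  |A|=1077.7678
7. canonical 5-gon: [(0, 44.5097) (0, 0) (25.6091, 0) (26.9651, 25.5002) (20.9856, 40.926)]
8. shoelace: 1077.7678

Area of P1's cell: 1077.7678 (5 vertices)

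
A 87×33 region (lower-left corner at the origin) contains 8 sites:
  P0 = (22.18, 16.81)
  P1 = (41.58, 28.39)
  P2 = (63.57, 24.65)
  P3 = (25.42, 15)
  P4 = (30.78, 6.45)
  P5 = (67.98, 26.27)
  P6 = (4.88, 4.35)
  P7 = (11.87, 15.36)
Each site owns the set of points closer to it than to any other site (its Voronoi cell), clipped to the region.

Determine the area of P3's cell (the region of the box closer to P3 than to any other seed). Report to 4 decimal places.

1. box [0,87]×[0,33]: [(0, 0) (87, 0) (87, 33) (0, 33)]
2. ⊥bis P3·P0 via (23.8,15.905): [(14.9148, 0) (87, 0) (87, 33) (33.35, 33)]  |A|=2074.6311
3. ⊥bis P3·P1 via (33.5,21.695): [(29.6382, 26.3557) (14.9148, 0) (51.4762, 0)]  |A|=481.8011
4. ⊥bis P3·P2 via (44.495,19.825): [(48.6456, 3.4162) (29.6382, 26.3557) (14.9148, 0) (49.5097, 0)]  |A|=478.4421
5. ⊥bis P3·P4 via (28.1,10.725): [(37.6361, 16.7032) (29.6382, 26.3557) (17.029, 3.7846)]  |A|=151.116
6. ⊥bis P3·P5 via (46.7,20.635): [(37.6361, 16.7032) (29.6382, 26.3557) (17.029, 3.7846)]  |A|=151.116
7. ⊥bis P3·P6 via (15.15,9.675): [(17.9159, 4.3406) (37.6361, 16.7032) (29.6382, 26.3557) (17.6385, 4.8756)]  |A|=150.8016
8. ⊥bis P3·P7 via (18.645,15.18): [(18.3645, 4.6218) (37.6361, 16.7032) (29.6382, 26.3557) (18.4078, 6.2527)]  |A|=150.0451
9. canonical 4-gon: [(18.3645, 4.6218) (37.6361, 16.7032) (29.6382, 26.3557) (18.4078, 6.2527)]
10. shoelace: 150.0451

Area of P3's cell: 150.0451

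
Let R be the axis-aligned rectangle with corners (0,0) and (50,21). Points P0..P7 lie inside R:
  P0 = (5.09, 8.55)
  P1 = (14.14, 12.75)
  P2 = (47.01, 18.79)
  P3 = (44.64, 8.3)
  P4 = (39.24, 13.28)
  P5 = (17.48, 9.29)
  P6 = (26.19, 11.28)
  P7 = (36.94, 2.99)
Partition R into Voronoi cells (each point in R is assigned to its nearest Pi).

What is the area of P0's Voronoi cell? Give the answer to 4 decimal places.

1. box [0,50]×[0,21]: [(0, 0) (50, 0) (50, 21) (0, 21)]
2. ⊥bis P0·P1 via (9.615,10.65): [(0, 0) (14.5575, 0) (4.8117, 21) (0, 21)]  |A|=203.3769
3. ⊥bis P0·P2 via (26.05,13.67): [(0, 0) (14.5575, 0) (4.8117, 21) (0, 21)]  |A|=203.3769
4. ⊥bis P0·P3 via (24.865,8.425): [(0, 0) (14.5575, 0) (4.8117, 21) (0, 21)]  |A|=203.3769
5. ⊥bis P0·P4 via (22.165,10.915): [(0, 0) (14.5575, 0) (4.8117, 21) (0, 21)]  |A|=203.3769
6. ⊥bis P0·P5 via (11.285,8.92): [(0, 0) (11.8178, 0) (11.4131, 6.7756) (4.8117, 21) (0, 21)]  |A|=194.0951
7. ⊥bis P0·P6 via (15.64,9.915): [(0, 0) (11.8178, 0) (11.4131, 6.7756) (4.8117, 21) (0, 21)]  |A|=194.0951
8. ⊥bis P0·P7 via (21.015,5.77): [(0, 0) (11.8178, 0) (11.4131, 6.7756) (4.8117, 21) (0, 21)]  |A|=194.0951
9. canonical 5-gon: [(0, 0) (11.8178, 0) (11.4131, 6.7756) (4.8117, 21) (0, 21)]
10. shoelace: 194.0951

Area of P0's cell: 194.0951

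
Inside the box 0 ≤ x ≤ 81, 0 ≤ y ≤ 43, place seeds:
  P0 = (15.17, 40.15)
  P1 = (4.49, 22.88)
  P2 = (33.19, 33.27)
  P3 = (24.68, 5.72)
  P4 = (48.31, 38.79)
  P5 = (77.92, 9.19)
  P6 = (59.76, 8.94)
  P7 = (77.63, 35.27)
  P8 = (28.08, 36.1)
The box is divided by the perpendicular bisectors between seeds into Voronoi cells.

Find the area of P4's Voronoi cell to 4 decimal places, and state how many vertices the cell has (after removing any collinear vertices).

Area of P4's cell: 401.0533 (4 vertices)

1. box [0,81]×[0,43]: [(0, 0) (81, 0) (81, 43) (0, 43)]
2. ⊥bis P4·P0 via (31.74,39.47): [(30.1202, 0) (81, 0) (81, 43) (31.8849, 43)]  |A|=2149.8905
3. ⊥bis P4·P1 via (26.4,30.835): [(30.8793, 18.4978) (37.5955, 0) (81, 0) (81, 43) (31.8849, 43)]  |A|=2080.7529
4. ⊥bis P4·P2 via (40.75,36.03): [(53.9038, 0) (81, 0) (81, 43) (38.2054, 43)]  |A|=1502.6521
5. ⊥bis P4·P3 via (36.495,22.255): [(49.0556, 13.2799) (67.6407, 0) (81, 0) (81, 43) (38.2054, 43)]  |A|=1411.4399
6. ⊥bis P4·P5 via (63.115,23.99): [(49.0556, 13.2799) (51.0114, 11.8824) (81, 41.881) (81, 43) (38.2054, 43)]  |A|=704.0939
7. ⊥bis P4·P6 via (54.035,23.865): [(46.2775, 20.8894) (68.5596, 29.4364) (81, 41.881) (81, 43) (38.2054, 43)]  |A|=578.016
8. ⊥bis P4·P7 via (62.97,37.03): [(46.2775, 20.8894) (61.7445, 26.8223) (63.6867, 43) (38.2054, 43)]  |A|=401.0533
9. ⊥bis P4·P8 via (38.195,37.445): [(46.2775, 20.8894) (61.7445, 26.8223) (63.6867, 43) (38.2054, 43)]  |A|=401.0533
10. canonical 4-gon: [(46.2775, 20.8894) (61.7445, 26.8223) (63.6867, 43) (38.2054, 43)]
11. shoelace: 401.0533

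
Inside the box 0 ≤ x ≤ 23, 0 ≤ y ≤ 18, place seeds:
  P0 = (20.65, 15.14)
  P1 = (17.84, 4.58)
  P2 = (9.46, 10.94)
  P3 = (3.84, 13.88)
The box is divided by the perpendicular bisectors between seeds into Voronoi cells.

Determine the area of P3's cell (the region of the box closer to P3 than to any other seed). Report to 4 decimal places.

Area of P3's cell: 87.5902

1. box [0,23]×[0,18]: [(0, 0) (23, 0) (23, 18) (0, 18)]
2. ⊥bis P3·P0 via (12.245,14.51): [(0, 0) (13.3326, 0) (11.9834, 18) (0, 18)]  |A|=227.8441
3. ⊥bis P3·P1 via (10.84,9.23): [(0, 0) (4.7086, 0) (12.4582, 11.666) (11.9834, 18) (0, 18)]  |A|=177.5407
4. ⊥bis P3·P2 via (6.65,12.41): [(0, 0) (0.1579, 0) (9.5743, 18) (0, 18)]  |A|=87.5902
5. canonical 4-gon: [(0, 0) (0.1579, 0) (9.5743, 18) (0, 18)]
6. shoelace: 87.5902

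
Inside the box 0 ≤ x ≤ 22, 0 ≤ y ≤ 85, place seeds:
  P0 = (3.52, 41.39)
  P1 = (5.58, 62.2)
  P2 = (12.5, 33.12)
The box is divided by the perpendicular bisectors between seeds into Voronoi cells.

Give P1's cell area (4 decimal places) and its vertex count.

Area of P1's cell: 743.8779 (5 vertices)

1. box [0,22]×[0,85]: [(0, 0) (22, 0) (22, 85) (0, 85)]
2. ⊥bis P1·P0 via (4.55,51.795): [(0, 52.2454) (22, 50.0676) (22, 85) (0, 85)]  |A|=744.5568
3. ⊥bis P1·P2 via (9.04,47.66): [(0, 52.2454) (19.9926, 50.2663) (22, 50.744) (22, 85) (0, 85)]  |A|=743.8779
4. canonical 5-gon: [(0, 52.2454) (19.9926, 50.2663) (22, 50.744) (22, 85) (0, 85)]
5. shoelace: 743.8779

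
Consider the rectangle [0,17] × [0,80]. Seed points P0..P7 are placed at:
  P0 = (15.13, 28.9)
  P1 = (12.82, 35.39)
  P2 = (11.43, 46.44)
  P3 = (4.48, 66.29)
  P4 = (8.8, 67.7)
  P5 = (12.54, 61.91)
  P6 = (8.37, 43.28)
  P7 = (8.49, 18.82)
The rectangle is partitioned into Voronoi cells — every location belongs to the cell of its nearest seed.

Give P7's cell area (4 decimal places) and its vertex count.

Area of P7's cell: 438.8325 (5 vertices)

1. box [0,17]×[0,80]: [(0, 0) (17, 0) (17, 80) (0, 80)]
2. ⊥bis P7·P0 via (11.81,23.86): [(0, 31.6396) (0, 0) (17, 0) (17, 20.4412)]  |A|=442.6867
3. ⊥bis P7·P1 via (10.655,27.105): [(4.4042, 28.7384) (0, 29.8893) (0, 0) (17, 0) (17, 20.4412)]  |A|=438.8325
4. ⊥bis P7·P2 via (9.96,32.63): [(4.4042, 28.7384) (0, 29.8893) (0, 0) (17, 0) (17, 20.4412)]  |A|=438.8325
5. ⊥bis P7·P3 via (6.485,42.555): [(4.4042, 28.7384) (0, 29.8893) (0, 0) (17, 0) (17, 20.4412)]  |A|=438.8325
6. ⊥bis P7·P4 via (8.645,43.26): [(4.4042, 28.7384) (0, 29.8893) (0, 0) (17, 0) (17, 20.4412)]  |A|=438.8325
7. ⊥bis P7·P5 via (10.515,40.365): [(4.4042, 28.7384) (0, 29.8893) (0, 0) (17, 0) (17, 20.4412)]  |A|=438.8325
8. ⊥bis P7·P6 via (8.43,31.05): [(4.4042, 28.7384) (0, 29.8893) (0, 0) (17, 0) (17, 20.4412)]  |A|=438.8325
9. canonical 5-gon: [(4.4042, 28.7384) (0, 29.8893) (0, 0) (17, 0) (17, 20.4412)]
10. shoelace: 438.8325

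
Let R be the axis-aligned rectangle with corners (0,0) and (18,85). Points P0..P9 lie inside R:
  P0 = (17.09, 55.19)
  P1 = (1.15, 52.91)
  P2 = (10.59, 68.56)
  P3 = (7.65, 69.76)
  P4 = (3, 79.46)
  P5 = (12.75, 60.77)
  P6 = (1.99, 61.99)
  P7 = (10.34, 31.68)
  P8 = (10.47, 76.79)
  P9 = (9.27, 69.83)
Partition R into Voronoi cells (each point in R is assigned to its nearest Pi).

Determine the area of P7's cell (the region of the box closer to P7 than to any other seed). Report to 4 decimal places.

1. box [0,18]×[0,85]: [(0, 0) (18, 0) (18, 85) (0, 85)]
2. ⊥bis P7·P0 via (13.715,43.435): [(0, 47.3727) (0, 0) (18, 0) (18, 42.2047)]  |A|=806.1972
3. ⊥bis P7·P1 via (5.745,42.295): [(10.5066, 44.3562) (0, 39.8081) (0, 0) (18, 0) (18, 42.2047)]  |A|=766.4581
4. ⊥bis P7·P2 via (10.465,50.12): [(10.5066, 44.3562) (0, 39.8081) (0, 0) (18, 0) (18, 42.2047)]  |A|=766.4581
5. ⊥bis P7·P3 via (8.995,50.72): [(10.5066, 44.3562) (0, 39.8081) (0, 0) (18, 0) (18, 42.2047)]  |A|=766.4581
6. ⊥bis P7·P4 via (6.67,55.57): [(10.5066, 44.3562) (0, 39.8081) (0, 0) (18, 0) (18, 42.2047)]  |A|=766.4581
7. ⊥bis P7·P5 via (11.545,46.225): [(10.5066, 44.3562) (0, 39.8081) (0, 0) (18, 0) (18, 42.2047)]  |A|=766.4581
8. ⊥bis P7·P6 via (6.165,46.835): [(10.5066, 44.3562) (0, 39.8081) (0, 0) (18, 0) (18, 42.2047)]  |A|=766.4581
9. ⊥bis P7·P8 via (10.405,54.235): [(10.5066, 44.3562) (0, 39.8081) (0, 0) (18, 0) (18, 42.2047)]  |A|=766.4581
10. ⊥bis P7·P9 via (9.805,50.755): [(10.5066, 44.3562) (0, 39.8081) (0, 0) (18, 0) (18, 42.2047)]  |A|=766.4581
11. canonical 5-gon: [(10.5066, 44.3562) (0, 39.8081) (0, 0) (18, 0) (18, 42.2047)]
12. shoelace: 766.4581

Area of P7's cell: 766.4581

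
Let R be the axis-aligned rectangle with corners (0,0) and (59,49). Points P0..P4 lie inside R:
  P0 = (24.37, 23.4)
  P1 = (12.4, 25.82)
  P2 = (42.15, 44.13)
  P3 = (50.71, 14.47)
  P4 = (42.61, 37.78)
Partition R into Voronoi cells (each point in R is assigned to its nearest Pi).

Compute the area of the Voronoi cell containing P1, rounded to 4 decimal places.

Area of P1's cell: 886.4225

1. box [0,59]×[0,49]: [(0, 0) (59, 0) (59, 49) (0, 49)]
2. ⊥bis P1·P0 via (18.385,24.61): [(0, 0) (13.4095, 0) (23.316, 49) (0, 49)]  |A|=899.7753
3. ⊥bis P1·P2 via (27.275,34.975): [(0, 0) (13.4095, 0) (22.1606, 43.2849) (18.6431, 49) (0, 49)]  |A|=886.4225
4. ⊥bis P1·P3 via (31.555,20.145): [(0, 0) (13.4095, 0) (22.1606, 43.2849) (18.6431, 49) (0, 49)]  |A|=886.4225
5. ⊥bis P1·P4 via (27.505,31.8): [(0, 0) (13.4095, 0) (22.1606, 43.2849) (18.6431, 49) (0, 49)]  |A|=886.4225
6. canonical 5-gon: [(0, 0) (13.4095, 0) (22.1606, 43.2849) (18.6431, 49) (0, 49)]
7. shoelace: 886.4225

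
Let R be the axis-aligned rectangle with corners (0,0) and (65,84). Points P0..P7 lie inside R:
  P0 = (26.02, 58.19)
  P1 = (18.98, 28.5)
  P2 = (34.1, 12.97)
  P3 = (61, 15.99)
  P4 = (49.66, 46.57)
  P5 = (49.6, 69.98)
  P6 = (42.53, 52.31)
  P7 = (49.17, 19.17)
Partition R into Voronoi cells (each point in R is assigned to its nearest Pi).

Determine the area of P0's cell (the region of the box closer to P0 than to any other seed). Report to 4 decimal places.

Area of P0's cell: 1299.4585

1. box [0,65]×[0,84]: [(0, 0) (65, 0) (65, 84) (0, 84)]
2. ⊥bis P0·P1 via (22.5,43.345): [(0, 48.6801) (65, 33.2675) (65, 84) (0, 84)]  |A|=2796.701
3. ⊥bis P0·P2 via (30.06,35.58): [(0, 48.6801) (44.4237, 38.1465) (65, 41.8231) (65, 84) (0, 84)]  |A|=2708.6794
4. ⊥bis P0·P3 via (43.51,37.09): [(0, 48.6801) (44.4237, 38.1465) (44.8838, 38.2287) (65, 54.9033) (65, 84) (0, 84)]  |A|=2577.118
5. ⊥bis P0·P4 via (37.84,52.38): [(0, 48.6801) (32.2612, 41.0304) (53.3825, 84) (0, 84)]  |A|=1716.6423
6. ⊥bis P0·P5 via (37.81,64.085): [(0, 48.6801) (32.2612, 41.0304) (40.7264, 58.2522) (27.8525, 84) (0, 84)]  |A|=1387.9716
7. ⊥bis P0·P6 via (34.275,55.25): [(0, 48.6801) (29.4483, 41.6974) (37.5831, 64.5387) (27.8525, 84) (0, 84)]  |A|=1299.4585
8. ⊥bis P0·P7 via (37.595,38.68): [(0, 48.6801) (29.4483, 41.6974) (37.5831, 64.5387) (27.8525, 84) (0, 84)]  |A|=1299.4585
9. canonical 5-gon: [(0, 48.6801) (29.4483, 41.6974) (37.5831, 64.5387) (27.8525, 84) (0, 84)]
10. shoelace: 1299.4585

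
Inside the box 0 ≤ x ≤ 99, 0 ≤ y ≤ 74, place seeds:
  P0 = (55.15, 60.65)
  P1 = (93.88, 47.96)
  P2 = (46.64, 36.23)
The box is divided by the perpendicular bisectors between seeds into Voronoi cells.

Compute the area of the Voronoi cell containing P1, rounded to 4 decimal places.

1. box [0,99]×[0,74]: [(0, 0) (99, 0) (99, 74) (0, 74)]
2. ⊥bis P1·P0 via (74.515,54.305): [(56.7218, 0) (99, 0) (99, 74) (80.9681, 74)]  |A|=2231.4726
3. ⊥bis P1·P2 via (70.26,42.095): [(70.3697, 41.6534) (80.7125, 0) (99, 0) (99, 74) (80.9681, 74)]  |A|=1731.8266
4. canonical 5-gon: [(70.3697, 41.6534) (80.7125, 0) (99, 0) (99, 74) (80.9681, 74)]
5. shoelace: 1731.8266

Area of P1's cell: 1731.8266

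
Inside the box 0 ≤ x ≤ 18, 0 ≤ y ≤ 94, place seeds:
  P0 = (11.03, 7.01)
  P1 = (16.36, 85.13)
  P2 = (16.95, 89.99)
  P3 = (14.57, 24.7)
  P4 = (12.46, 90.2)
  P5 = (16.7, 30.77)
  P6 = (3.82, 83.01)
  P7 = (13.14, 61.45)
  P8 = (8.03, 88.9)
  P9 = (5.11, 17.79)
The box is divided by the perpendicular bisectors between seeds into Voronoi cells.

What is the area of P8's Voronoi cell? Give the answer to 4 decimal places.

1. box [0,18]×[0,94]: [(0, 0) (18, 0) (18, 94) (0, 94)]
2. ⊥bis P8·P0 via (9.53,47.955): [(0, 47.6059) (18, 48.2653) (18, 94) (0, 94)]  |A|=829.1595
3. ⊥bis P8·P1 via (12.195,87.015): [(0, 60.0695) (15.3563, 94) (0, 94)]  |A|=260.5227
4. ⊥bis P8·P2 via (12.49,89.445): [(0, 60.0695) (12.6611, 88.0449) (11.9334, 94) (0, 94)]  |A|=250.3308
5. ⊥bis P8·P3 via (11.3,56.8): [(0, 60.0695) (12.6611, 88.0449) (11.9334, 94) (0, 94)]  |A|=250.3308
6. ⊥bis P8·P4 via (10.245,89.55): [(0, 60.0695) (11.4633, 85.3983) (8.9391, 94) (0, 94)]  |A|=232.9236
7. ⊥bis P8·P5 via (12.365,59.835): [(0, 60.0695) (11.4633, 85.3983) (8.9391, 94) (0, 94)]  |A|=232.9236
8. ⊥bis P8·P6 via (5.925,85.955): [(0, 90.19) (10.3, 82.8279) (11.4633, 85.3983) (8.9391, 94) (0, 94)]  |A|=77.8034
9. ⊥bis P8·P7 via (10.585,75.175): [(0, 90.19) (10.3, 82.8279) (11.4633, 85.3983) (8.9391, 94) (0, 94)]  |A|=77.8034
10. ⊥bis P8·P9 via (6.57,53.345): [(0, 90.19) (10.3, 82.8279) (11.4633, 85.3983) (8.9391, 94) (0, 94)]  |A|=77.8034
11. canonical 5-gon: [(0, 90.19) (10.3, 82.8279) (11.4633, 85.3983) (8.9391, 94) (0, 94)]
12. shoelace: 77.8034

Area of P8's cell: 77.8034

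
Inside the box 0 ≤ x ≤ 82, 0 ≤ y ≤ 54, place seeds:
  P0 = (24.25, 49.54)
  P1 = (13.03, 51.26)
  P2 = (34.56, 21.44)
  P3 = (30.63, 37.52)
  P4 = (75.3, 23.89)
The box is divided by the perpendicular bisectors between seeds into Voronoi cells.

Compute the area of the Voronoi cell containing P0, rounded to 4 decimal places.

Area of P0's cell: 226.0714

1. box [0,82]×[0,54]: [(0, 0) (82, 0) (82, 54) (0, 54)]
2. ⊥bis P0·P1 via (18.64,50.4): [(10.9138, 0) (82, 0) (82, 54) (19.1919, 54)]  |A|=3615.147
3. ⊥bis P0·P2 via (29.405,35.49): [(15.5765, 30.4163) (79.8542, 54) (19.1919, 54)]  |A|=715.3212
4. ⊥bis P0·P3 via (27.44,43.53): [(16.7141, 37.8369) (47.1656, 54) (19.1919, 54)]  |A|=226.0714
5. ⊥bis P0·P4 via (49.775,36.715): [(16.7141, 37.8369) (47.1656, 54) (19.1919, 54)]  |A|=226.0714
6. canonical 3-gon: [(16.7141, 37.8369) (47.1656, 54) (19.1919, 54)]
7. shoelace: 226.0714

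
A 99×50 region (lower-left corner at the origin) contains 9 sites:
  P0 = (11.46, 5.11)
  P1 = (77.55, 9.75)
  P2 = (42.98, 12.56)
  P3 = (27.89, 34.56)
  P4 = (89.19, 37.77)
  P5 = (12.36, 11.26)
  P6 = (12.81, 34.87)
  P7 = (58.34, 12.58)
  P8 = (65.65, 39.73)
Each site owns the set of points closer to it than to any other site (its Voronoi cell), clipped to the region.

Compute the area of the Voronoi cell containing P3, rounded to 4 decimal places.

1. box [0,99]×[0,50]: [(0, 0) (99, 0) (99, 50) (0, 50)]
2. ⊥bis P3·P0 via (19.675,19.835): [(0, 30.8116) (55.2283, 0) (99, 0) (99, 50) (0, 50)]  |A|=4099.1644
3. ⊥bis P3·P1 via (52.72,22.155): [(0, 30.8116) (44.6108, 5.9235) (66.6313, 50) (0, 50)]  |A|=1896.4432
4. ⊥bis P3·P2 via (35.435,23.56): [(0, 30.8116) (25.3712, 16.6571) (62.799, 42.3292) (66.6313, 50) (0, 50)]  |A|=1448.6144
5. ⊥bis P3·P4 via (58.54,36.165): [(0, 30.8116) (25.3712, 16.6571) (58.3761, 39.2955) (57.8155, 50) (0, 50)]  |A|=1390.2796
6. ⊥bis P3·P5 via (20.125,22.91): [(0, 36.3238) (27.4091, 18.055) (58.3761, 39.2955) (57.8155, 50) (0, 50)]  |A|=1282.582
7. ⊥bis P3·P6 via (20.35,34.715): [(20.1076, 22.9216) (27.4091, 18.055) (58.3761, 39.2955) (57.8155, 50) (20.6642, 50)]  |A|=865.3076
8. ⊥bis P3·P7 via (43.115,23.57): [(20.1076, 22.9216) (27.4091, 18.055) (50.6321, 33.9838) (58.1116, 44.3456) (57.8155, 50) (20.6642, 50)]  |A|=845.0515
9. ⊥bis P3·P8 via (46.77,37.145): [(20.1076, 22.9216) (27.4091, 18.055) (47.4972, 31.8336) (45.0099, 50) (20.6642, 50)]  |A|=688.674
10. canonical 5-gon: [(20.1076, 22.9216) (27.4091, 18.055) (47.4972, 31.8336) (45.0099, 50) (20.6642, 50)]
11. shoelace: 688.674

Area of P3's cell: 688.6740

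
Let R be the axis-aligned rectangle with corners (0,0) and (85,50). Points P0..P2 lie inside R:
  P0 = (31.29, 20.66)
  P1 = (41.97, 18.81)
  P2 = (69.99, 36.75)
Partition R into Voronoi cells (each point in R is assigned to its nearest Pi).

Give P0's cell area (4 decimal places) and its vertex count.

Area of P0's cell: 1877.0941 (5 vertices)

1. box [0,85]×[0,50]: [(0, 0) (85, 0) (85, 50) (0, 50)]
2. ⊥bis P0·P1 via (36.63,19.735): [(0, 0) (33.2115, 0) (41.8725, 50) (0, 50)]  |A|=1877.1004
3. ⊥bis P0·P2 via (50.64,28.705): [(0, 0) (33.2115, 0) (41.8472, 49.8537) (41.7863, 50) (0, 50)]  |A|=1877.0941
4. canonical 5-gon: [(0, 0) (33.2115, 0) (41.8472, 49.8537) (41.7863, 50) (0, 50)]
5. shoelace: 1877.0941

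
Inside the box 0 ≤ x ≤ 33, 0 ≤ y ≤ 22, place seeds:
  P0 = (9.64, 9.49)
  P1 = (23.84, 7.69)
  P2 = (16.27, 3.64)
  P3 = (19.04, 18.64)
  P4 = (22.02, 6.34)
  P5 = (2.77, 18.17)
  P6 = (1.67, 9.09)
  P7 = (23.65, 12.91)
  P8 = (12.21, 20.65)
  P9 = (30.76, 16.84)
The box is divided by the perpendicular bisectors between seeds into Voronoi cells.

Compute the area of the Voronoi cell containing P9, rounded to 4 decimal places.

Area of P9's cell: 75.9632

1. box [0,33]×[0,22]: [(0, 0) (33, 0) (33, 22) (0, 22)]
2. ⊥bis P9·P0 via (20.2,13.165): [(24.7816, 0) (33, 0) (33, 22) (17.1253, 22)]  |A|=265.0242
3. ⊥bis P9·P1 via (27.3,12.265): [(18.0889, 19.2312) (33, 7.9542) (33, 22) (17.1253, 22)]  |A|=126.6962
4. ⊥bis P9·P2 via (23.515,10.24): [(18.0889, 19.2312) (33, 7.9542) (33, 22) (17.1253, 22)]  |A|=126.6962
5. ⊥bis P9·P3 via (24.9,17.74): [(24.3964, 14.461) (33, 7.9542) (33, 22) (25.5543, 22)]  |A|=88.4892
6. ⊥bis P9·P4 via (26.39,11.59): [(24.3964, 14.461) (33, 7.9542) (33, 22) (25.5543, 22)]  |A|=88.4892
7. ⊥bis P9·P5 via (16.765,17.505): [(24.3964, 14.461) (33, 7.9542) (33, 22) (25.5543, 22)]  |A|=88.4892
8. ⊥bis P9·P6 via (16.215,12.965): [(24.3964, 14.461) (33, 7.9542) (33, 22) (25.5543, 22)]  |A|=88.4892
9. ⊥bis P9·P7 via (27.205,14.875): [(25.0569, 18.7613) (29.6157, 10.5137) (33, 7.9542) (33, 22) (25.5543, 22)]  |A|=75.9632
10. ⊥bis P9·P8 via (21.485,18.745): [(25.0569, 18.7613) (29.6157, 10.5137) (33, 7.9542) (33, 22) (25.5543, 22)]  |A|=75.9632
11. canonical 5-gon: [(25.0569, 18.7613) (29.6157, 10.5137) (33, 7.9542) (33, 22) (25.5543, 22)]
12. shoelace: 75.9632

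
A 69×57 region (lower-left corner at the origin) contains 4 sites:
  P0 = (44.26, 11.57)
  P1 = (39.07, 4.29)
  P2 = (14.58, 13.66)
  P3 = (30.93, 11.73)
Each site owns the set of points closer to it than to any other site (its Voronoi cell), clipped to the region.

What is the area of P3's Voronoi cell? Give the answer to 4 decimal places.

1. box [0,69]×[0,57]: [(0, 0) (69, 0) (69, 57) (0, 57)]
2. ⊥bis P3·P0 via (37.595,11.65): [(0, 0) (37.4552, 0) (38.1393, 57) (0, 57)]  |A|=2154.4433
3. ⊥bis P3·P1 via (35,8.01): [(0, 0) (27.6788, 0) (37.5853, 10.8385) (38.1393, 57) (0, 57)]  |A|=2101.4628
4. ⊥bis P3·P2 via (22.755,12.695): [(21.2564, 0) (27.6788, 0) (37.5853, 10.8385) (38.1393, 57) (27.9849, 57)]  |A|=698.0848
5. canonical 5-gon: [(21.2564, 0) (27.6788, 0) (37.5853, 10.8385) (38.1393, 57) (27.9849, 57)]
6. shoelace: 698.0848

Area of P3's cell: 698.0848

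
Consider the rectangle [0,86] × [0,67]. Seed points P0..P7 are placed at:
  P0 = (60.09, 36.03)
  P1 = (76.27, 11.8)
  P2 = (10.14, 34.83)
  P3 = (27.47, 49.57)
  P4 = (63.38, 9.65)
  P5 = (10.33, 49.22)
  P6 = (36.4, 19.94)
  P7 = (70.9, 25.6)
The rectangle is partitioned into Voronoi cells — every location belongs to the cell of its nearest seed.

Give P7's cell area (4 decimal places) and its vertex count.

Area of P7's cell: 495.4388 (4 vertices)

1. box [0,86]×[0,67]: [(0, 0) (86, 0) (86, 67) (0, 67)]
2. ⊥bis P7·P0 via (65.495,30.815): [(35.7632, 0) (86, 0) (86, 52.0671)]  |A|=1307.8407
3. ⊥bis P7·P1 via (73.585,18.7): [(41.9155, 6.3764) (86, 23.5311) (86, 52.0671)]  |A|=628.9976
4. ⊥bis P7·P2 via (40.52,30.215): [(41.9155, 6.3764) (86, 23.5311) (86, 52.0671)]  |A|=628.9976
5. ⊥bis P7·P3 via (49.185,37.585): [(41.9155, 6.3764) (86, 23.5311) (86, 52.0671)]  |A|=628.9976
6. ⊥bis P7·P4 via (67.14,17.625): [(57.2621, 22.2822) (68.805, 16.84) (86, 23.5311) (86, 52.0671)]  |A|=495.4388
7. ⊥bis P7·P5 via (40.615,37.41): [(57.2621, 22.2822) (68.805, 16.84) (86, 23.5311) (86, 52.0671)]  |A|=495.4388
8. ⊥bis P7·P6 via (53.65,22.77): [(57.2621, 22.2822) (68.805, 16.84) (86, 23.5311) (86, 52.0671)]  |A|=495.4388
9. canonical 4-gon: [(57.2621, 22.2822) (68.805, 16.84) (86, 23.5311) (86, 52.0671)]
10. shoelace: 495.4388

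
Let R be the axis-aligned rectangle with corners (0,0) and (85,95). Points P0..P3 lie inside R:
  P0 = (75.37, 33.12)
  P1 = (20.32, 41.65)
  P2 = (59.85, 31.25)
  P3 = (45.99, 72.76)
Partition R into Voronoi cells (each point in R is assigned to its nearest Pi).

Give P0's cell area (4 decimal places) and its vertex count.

1. box [0,85]×[0,95]: [(0, 0) (85, 0) (85, 95) (0, 95)]
2. ⊥bis P0·P1 via (47.845,37.385): [(42.0522, 0) (85, 0) (85, 95) (56.7724, 95)]  |A|=3380.8296
3. ⊥bis P0·P2 via (67.61,32.185): [(71.488, 0) (85, 0) (85, 95) (60.0414, 95)]  |A|=1827.3535
4. ⊥bis P0·P3 via (60.68,52.94): [(64.7461, 55.9537) (71.488, 0) (85, 0) (85, 70.9653)]  |A|=1096.6853
5. canonical 4-gon: [(64.7461, 55.9537) (71.488, 0) (85, 0) (85, 70.9653)]
6. shoelace: 1096.6853

Area of P0's cell: 1096.6853 (4 vertices)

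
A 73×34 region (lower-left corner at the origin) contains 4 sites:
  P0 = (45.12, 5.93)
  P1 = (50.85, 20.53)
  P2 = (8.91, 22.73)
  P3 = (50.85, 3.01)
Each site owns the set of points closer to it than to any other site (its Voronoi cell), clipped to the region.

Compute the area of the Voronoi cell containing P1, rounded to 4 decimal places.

1. box [0,73]×[0,34]: [(0, 0) (73, 0) (73, 34) (0, 34)]
2. ⊥bis P1·P0 via (47.985,13.23): [(0, 32.0625) (73, 3.4125) (73, 34) (0, 34)]  |A|=1187.1647
3. ⊥bis P1·P2 via (29.88,21.63): [(29.8135, 20.3617) (73, 3.4125) (73, 34) (30.5289, 34)]  |A|=950.1015
4. ⊥bis P1·P3 via (50.85,11.77): [(29.8135, 20.3617) (51.7051, 11.77) (73, 11.77) (73, 34) (30.5289, 34)]  |A|=861.115
5. canonical 5-gon: [(29.8135, 20.3617) (51.7051, 11.77) (73, 11.77) (73, 34) (30.5289, 34)]
6. shoelace: 861.115

Area of P1's cell: 861.1150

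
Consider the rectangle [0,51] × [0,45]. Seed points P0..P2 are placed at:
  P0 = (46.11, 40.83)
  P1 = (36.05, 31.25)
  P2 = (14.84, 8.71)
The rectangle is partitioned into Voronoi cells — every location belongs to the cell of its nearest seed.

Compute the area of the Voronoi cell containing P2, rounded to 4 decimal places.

Area of P2's cell: 1025.1298

1. box [0,51]×[0,45]: [(0, 0) (51, 0) (51, 45) (0, 45)]
2. ⊥bis P2·P0 via (30.475,24.77): [(0, 0) (51, 0) (51, 4.7882) (9.6951, 45) (0, 45)]  |A|=1464.5269
3. ⊥bis P2·P1 via (25.445,19.98): [(0, 43.9236) (0, 0) (46.6779, 0)]  |A|=1025.1298
4. canonical 3-gon: [(0, 43.9236) (0, 0) (46.6779, 0)]
5. shoelace: 1025.1298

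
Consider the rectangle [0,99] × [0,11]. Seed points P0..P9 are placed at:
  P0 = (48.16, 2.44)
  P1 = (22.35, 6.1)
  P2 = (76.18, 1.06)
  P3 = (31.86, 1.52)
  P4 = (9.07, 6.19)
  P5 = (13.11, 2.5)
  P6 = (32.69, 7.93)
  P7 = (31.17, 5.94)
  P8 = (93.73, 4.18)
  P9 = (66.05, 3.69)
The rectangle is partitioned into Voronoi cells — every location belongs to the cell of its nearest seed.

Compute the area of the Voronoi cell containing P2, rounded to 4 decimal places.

Area of P2's cell: 137.6834

1. box [0,99]×[0,11]: [(0, 0) (99, 0) (99, 11) (0, 11)]
2. ⊥bis P2·P0 via (62.17,1.75): [(62.0838, 0) (99, 0) (99, 11) (62.6256, 11)]  |A|=403.0984
3. ⊥bis P2·P1 via (49.265,3.58): [(62.0838, 0) (99, 0) (99, 11) (62.6256, 11)]  |A|=403.0984
4. ⊥bis P2·P3 via (54.02,1.29): [(62.0838, 0) (99, 0) (99, 11) (62.6256, 11)]  |A|=403.0984
5. ⊥bis P2·P4 via (42.625,3.625): [(62.0838, 0) (99, 0) (99, 11) (62.6256, 11)]  |A|=403.0984
6. ⊥bis P2·P5 via (44.645,1.78): [(62.0838, 0) (99, 0) (99, 11) (62.6256, 11)]  |A|=403.0984
7. ⊥bis P2·P6 via (54.435,4.495): [(62.0838, 0) (99, 0) (99, 11) (62.6256, 11)]  |A|=403.0984
8. ⊥bis P2·P7 via (53.675,3.5): [(62.0838, 0) (99, 0) (99, 11) (62.6256, 11)]  |A|=403.0984
9. ⊥bis P2·P8 via (84.955,2.62): [(62.0838, 0) (85.4208, 0) (83.4652, 11) (62.6256, 11)]  |A|=242.9714
10. ⊥bis P2·P9 via (71.115,2.375): [(70.4984, 0) (85.4208, 0) (83.4652, 11) (73.3543, 11)]  |A|=137.6834
11. canonical 4-gon: [(70.4984, 0) (85.4208, 0) (83.4652, 11) (73.3543, 11)]
12. shoelace: 137.6834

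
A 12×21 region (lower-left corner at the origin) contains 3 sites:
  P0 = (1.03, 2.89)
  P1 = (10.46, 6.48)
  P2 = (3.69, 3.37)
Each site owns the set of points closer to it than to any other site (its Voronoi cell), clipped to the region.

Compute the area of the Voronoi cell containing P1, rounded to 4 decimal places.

1. box [0,12]×[0,21]: [(0, 0) (12, 0) (12, 21) (0, 21)]
2. ⊥bis P1·P0 via (5.745,4.685): [(0, 19.7756) (7.5286, 0) (12, 0) (12, 21) (0, 21)]  |A|=177.5588
3. ⊥bis P1·P2 via (7.075,4.925): [(0, 20.3262) (9.3374, 0) (12, 0) (12, 21) (0, 21)]  |A|=157.1026
4. canonical 5-gon: [(0, 20.3262) (9.3374, 0) (12, 0) (12, 21) (0, 21)]
5. shoelace: 157.1026

Area of P1's cell: 157.1026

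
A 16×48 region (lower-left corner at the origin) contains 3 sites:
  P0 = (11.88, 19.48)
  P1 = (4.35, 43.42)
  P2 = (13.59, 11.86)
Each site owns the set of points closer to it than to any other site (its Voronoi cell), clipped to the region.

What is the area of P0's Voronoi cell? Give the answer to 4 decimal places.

Area of P0's cell: 268.9025

1. box [0,16]×[0,48]: [(0, 0) (16, 0) (16, 48) (0, 48)]
2. ⊥bis P0·P1 via (8.115,31.45): [(0, 28.8975) (0, 0) (16, 0) (16, 33.9301)]  |A|=502.6213
3. ⊥bis P0·P2 via (12.735,15.67): [(0, 28.8975) (0, 12.8121) (16, 16.4027) (16, 33.9301)]  |A|=268.9025
4. canonical 4-gon: [(0, 28.8975) (0, 12.8121) (16, 16.4027) (16, 33.9301)]
5. shoelace: 268.9025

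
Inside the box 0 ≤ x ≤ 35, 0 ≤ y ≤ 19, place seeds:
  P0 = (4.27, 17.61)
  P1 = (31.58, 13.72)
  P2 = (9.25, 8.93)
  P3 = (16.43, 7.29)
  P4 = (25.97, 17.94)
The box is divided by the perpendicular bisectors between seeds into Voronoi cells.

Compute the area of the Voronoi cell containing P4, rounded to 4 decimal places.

Area of P4's cell: 77.6482

1. box [0,35]×[0,19]: [(0, 0) (35, 0) (35, 19) (0, 19)]
2. ⊥bis P4·P0 via (15.12,17.775): [(15.3903, 0) (35, 0) (35, 19) (15.1014, 19)]  |A|=375.329
3. ⊥bis P4·P1 via (28.775,15.83): [(15.3903, 0) (16.8672, 0) (31.1596, 19) (15.1014, 19)]  |A|=166.5835
4. ⊥bis P4·P2 via (17.61,13.435): [(15.1156, 18.0639) (21.5181, 6.1827) (31.1596, 19) (15.1014, 19)]  |A|=105.8231
5. ⊥bis P4·P3 via (21.2,12.615): [(15.1156, 18.0653) (24.2807, 9.8554) (31.1596, 19) (15.1014, 19)]  |A|=77.6482
6. canonical 4-gon: [(15.1156, 18.0653) (24.2807, 9.8554) (31.1596, 19) (15.1014, 19)]
7. shoelace: 77.6482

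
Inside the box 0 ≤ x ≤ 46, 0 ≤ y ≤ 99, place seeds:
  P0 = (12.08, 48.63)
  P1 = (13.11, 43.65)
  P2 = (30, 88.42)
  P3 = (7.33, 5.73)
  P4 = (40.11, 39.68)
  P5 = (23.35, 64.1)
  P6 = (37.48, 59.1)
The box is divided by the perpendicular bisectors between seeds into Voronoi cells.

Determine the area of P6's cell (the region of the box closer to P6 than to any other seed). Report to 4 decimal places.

1. box [0,46]×[0,99]: [(0, 0) (46, 0) (46, 99) (0, 99)]
2. ⊥bis P6·P0 via (24.78,53.865): [(46, 2.3857) (46, 99) (6.1751, 99)]  |A|=1923.825
3. ⊥bis P6·P1 via (25.295,51.375): [(26.7569, 49.0691) (46, 18.716) (46, 99) (6.1751, 99)]  |A|=1766.702
4. ⊥bis P6·P2 via (33.74,73.76): [(18.2121, 69.7986) (26.7569, 49.0691) (46, 18.716) (46, 76.8877)]  |A|=878.004
5. ⊥bis P6·P3 via (22.405,32.415): [(18.2121, 69.7986) (26.7569, 49.0691) (45.635, 19.2918) (46, 19.0856) (46, 76.8877)]  |A|=877.9366
6. ⊥bis P6·P4 via (38.795,49.39): [(18.2121, 69.7986) (26.7569, 49.0691) (27.5214, 47.8632) (46, 50.3658) (46, 76.8877)]  |A|=585.5824
7. ⊥bis P6·P5 via (30.415,61.6): [(34.8149, 74.0342) (26.3393, 50.0821) (26.7569, 49.0691) (27.5214, 47.8632) (46, 50.3658) (46, 76.8877)]  |A|=404.6958
8. canonical 6-gon: [(34.8149, 74.0342) (26.3393, 50.0821) (26.7569, 49.0691) (27.5214, 47.8632) (46, 50.3658) (46, 76.8877)]
9. shoelace: 404.6958

Area of P6's cell: 404.6958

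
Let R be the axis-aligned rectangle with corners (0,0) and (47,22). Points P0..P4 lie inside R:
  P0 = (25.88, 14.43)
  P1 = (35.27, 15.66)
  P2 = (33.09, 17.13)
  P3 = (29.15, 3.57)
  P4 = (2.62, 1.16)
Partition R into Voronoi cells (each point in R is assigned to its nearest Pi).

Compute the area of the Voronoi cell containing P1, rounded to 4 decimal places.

Area of P1's cell: 217.0669

1. box [0,47]×[0,22]: [(0, 0) (47, 0) (47, 22) (0, 22)]
2. ⊥bis P1·P0 via (30.575,15.045): [(32.5458, 0) (47, 0) (47, 22) (29.664, 22)]  |A|=349.6932
3. ⊥bis P1·P2 via (34.18,16.395): [(31.0133, 11.6988) (32.5458, 0) (47, 0) (47, 22) (37.9595, 22)]  |A|=306.9662
4. ⊥bis P1·P3 via (32.21,9.615): [(31.0133, 11.6988) (31.2207, 10.1158) (47, 2.1283) (47, 22) (37.9595, 22)]  |A|=217.0669
5. ⊥bis P1·P4 via (18.945,8.41): [(31.0133, 11.6988) (31.2207, 10.1158) (47, 2.1283) (47, 22) (37.9595, 22)]  |A|=217.0669
6. canonical 5-gon: [(31.0133, 11.6988) (31.2207, 10.1158) (47, 2.1283) (47, 22) (37.9595, 22)]
7. shoelace: 217.0669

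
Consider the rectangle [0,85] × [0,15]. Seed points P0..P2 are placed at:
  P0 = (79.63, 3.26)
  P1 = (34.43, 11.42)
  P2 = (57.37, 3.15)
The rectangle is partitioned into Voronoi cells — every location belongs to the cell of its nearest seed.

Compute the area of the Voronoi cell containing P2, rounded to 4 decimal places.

Area of P2's cell: 337.5190

1. box [0,85]×[0,15]: [(0, 0) (85, 0) (85, 15) (0, 15)]
2. ⊥bis P2·P0 via (68.5,3.205): [(0, 0) (68.5158, 0) (68.4417, 15) (0, 15)]  |A|=1027.1816
3. ⊥bis P2·P1 via (45.9,7.285): [(43.2737, 0) (68.5158, 0) (68.4417, 15) (48.6813, 15)]  |A|=337.519
4. canonical 4-gon: [(43.2737, 0) (68.5158, 0) (68.4417, 15) (48.6813, 15)]
5. shoelace: 337.519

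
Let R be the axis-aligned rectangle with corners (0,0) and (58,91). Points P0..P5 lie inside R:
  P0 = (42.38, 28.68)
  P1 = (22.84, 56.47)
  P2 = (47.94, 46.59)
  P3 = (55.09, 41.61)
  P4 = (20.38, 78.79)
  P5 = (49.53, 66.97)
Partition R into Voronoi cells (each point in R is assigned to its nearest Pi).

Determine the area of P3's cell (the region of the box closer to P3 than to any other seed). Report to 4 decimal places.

1. box [0,58]×[0,91]: [(0, 0) (58, 0) (58, 91) (0, 91)]
2. ⊥bis P3·P0 via (48.735,35.145): [(0, 83.0508) (58, 26.0376) (58, 91) (0, 91)]  |A|=2114.4355
3. ⊥bis P3·P1 via (38.965,49.04): [(37.6041, 46.0865) (58, 26.0376) (58, 90.3508)]  |A|=655.8624
4. ⊥bis P3·P2 via (51.515,44.1): [(46.6828, 37.1623) (58, 26.0376) (58, 53.4108)]  |A|=154.8933
5. ⊥bis P3·P4 via (37.735,60.2): [(46.6828, 37.1623) (58, 26.0376) (58, 53.4108)]  |A|=154.8933
6. ⊥bis P3·P5 via (52.31,54.29): [(46.6828, 37.1623) (58, 26.0376) (58, 53.4108)]  |A|=154.8933
7. canonical 3-gon: [(46.6828, 37.1623) (58, 26.0376) (58, 53.4108)]
8. shoelace: 154.8933

Area of P3's cell: 154.8933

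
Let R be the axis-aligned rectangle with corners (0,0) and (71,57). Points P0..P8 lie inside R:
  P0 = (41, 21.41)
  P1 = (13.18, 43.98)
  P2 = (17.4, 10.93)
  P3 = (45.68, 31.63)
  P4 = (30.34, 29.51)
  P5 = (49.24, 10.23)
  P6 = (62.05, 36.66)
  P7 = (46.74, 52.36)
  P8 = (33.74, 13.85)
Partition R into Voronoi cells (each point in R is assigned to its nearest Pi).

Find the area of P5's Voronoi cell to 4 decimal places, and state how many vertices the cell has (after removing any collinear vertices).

1. box [0,71]×[0,57]: [(0, 0) (71, 0) (71, 57) (0, 57)]
2. ⊥bis P5·P0 via (45.12,15.82): [(23.6555, 0) (71, 0) (71, 34.8943)]  |A|=826.028
3. ⊥bis P5·P1 via (31.21,27.105): [(23.6555, 0) (71, 0) (71, 34.8943)]  |A|=826.028
4. ⊥bis P5·P2 via (33.32,10.58): [(33.2427, 7.0661) (33.0874, 0) (71, 0) (71, 34.8943)]  |A|=792.7045
5. ⊥bis P5·P3 via (47.46,20.93): [(53.3922, 21.9168) (33.2427, 7.0661) (33.0874, 0) (71, 0) (71, 24.846)]  |A|=704.2398
6. ⊥bis P5·P4 via (39.79,19.87): [(53.3922, 21.9168) (33.2427, 7.0661) (33.0874, 0) (71, 0) (71, 24.846)]  |A|=704.2398
7. ⊥bis P5·P6 via (55.645,23.445): [(57.4166, 22.5863) (53.3922, 21.9168) (33.2427, 7.0661) (33.0874, 0) (71, 0) (71, 16.0028)]  |A|=644.1795
8. ⊥bis P5·P7 via (47.99,31.295): [(57.4166, 22.5863) (53.3922, 21.9168) (33.2427, 7.0661) (33.0874, 0) (71, 0) (71, 16.0028)]  |A|=644.1795
9. ⊥bis P5·P8 via (41.49,12.04): [(57.4166, 22.5863) (53.3922, 21.9168) (41.8016, 13.3742) (38.6781, 0) (71, 0) (71, 16.0028)]  |A|=577.045
10. canonical 6-gon: [(57.4166, 22.5863) (53.3922, 21.9168) (41.8016, 13.3742) (38.6781, 0) (71, 0) (71, 16.0028)]
11. shoelace: 577.045

Area of P5's cell: 577.0450 (6 vertices)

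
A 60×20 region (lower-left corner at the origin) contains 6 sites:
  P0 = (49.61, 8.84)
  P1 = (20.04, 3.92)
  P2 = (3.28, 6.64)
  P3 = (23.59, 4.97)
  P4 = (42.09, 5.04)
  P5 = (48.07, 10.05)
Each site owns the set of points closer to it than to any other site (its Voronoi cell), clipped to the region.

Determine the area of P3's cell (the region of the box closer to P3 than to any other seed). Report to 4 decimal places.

1. box [0,60]×[0,20]: [(0, 0) (60, 0) (60, 20) (0, 20)]
2. ⊥bis P3·P0 via (36.6,6.905): [(0, 0) (37.627, 0) (34.6524, 20) (0, 20)]  |A|=722.7935
3. ⊥bis P3·P1 via (21.815,4.445): [(23.1297, 0) (37.627, 0) (34.6524, 20) (17.2142, 20)]  |A|=319.3541
4. ⊥bis P3·P2 via (13.435,5.805): [(23.1297, 0) (37.627, 0) (34.6524, 20) (17.2142, 20)]  |A|=319.3541
5. ⊥bis P3·P4 via (32.84,5.005): [(23.1297, 0) (32.8589, 0) (32.7833, 20) (17.2142, 20)]  |A|=252.9826
6. ⊥bis P3·P5 via (35.83,7.51): [(23.1297, 0) (32.8589, 0) (32.7833, 20) (17.2142, 20)]  |A|=252.9826
7. canonical 4-gon: [(23.1297, 0) (32.8589, 0) (32.7833, 20) (17.2142, 20)]
8. shoelace: 252.9826

Area of P3's cell: 252.9826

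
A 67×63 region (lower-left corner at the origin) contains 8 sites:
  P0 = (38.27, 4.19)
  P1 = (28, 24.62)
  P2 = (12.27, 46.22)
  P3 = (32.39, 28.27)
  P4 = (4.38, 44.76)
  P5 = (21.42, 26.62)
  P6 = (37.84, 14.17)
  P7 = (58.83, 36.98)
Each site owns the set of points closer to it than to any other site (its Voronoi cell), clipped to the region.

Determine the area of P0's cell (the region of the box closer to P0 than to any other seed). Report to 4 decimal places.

Area of P0's cell: 483.2186

1. box [0,67]×[0,63]: [(0, 0) (67, 0) (67, 63) (0, 63)]
2. ⊥bis P0·P1 via (33.135,14.405): [(4.4793, 0) (67, 0) (67, 31.4287)]  |A|=982.4714
3. ⊥bis P0·P2 via (25.27,25.205): [(4.4793, 0) (67, 0) (67, 31.4287)]  |A|=982.4714
4. ⊥bis P0·P3 via (35.33,16.23): [(38.1214, 16.9116) (4.4793, 0) (67, 0) (67, 23.9634)]  |A|=874.6777
5. ⊥bis P0·P4 via (21.325,24.475): [(38.1214, 16.9116) (4.4793, 0) (67, 0) (67, 23.9634)]  |A|=874.6777
6. ⊥bis P0·P5 via (29.845,15.405): [(38.1214, 16.9116) (19.167, 7.3834) (9.3385, 0) (67, 0) (67, 23.9634)]  |A|=856.7389
7. ⊥bis P0·P6 via (38.055,9.18): [(21.3053, 8.4583) (19.167, 7.3834) (9.3385, 0) (67, 0) (67, 10.4271)]  |A|=484.7034
8. ⊥bis P0·P7 via (48.55,20.585): [(64.8949, 10.3364) (21.3053, 8.4583) (19.167, 7.3834) (9.3385, 0) (67, 0) (67, 9.0165)]  |A|=483.2186
9. canonical 6-gon: [(64.8949, 10.3364) (21.3053, 8.4583) (19.167, 7.3834) (9.3385, 0) (67, 0) (67, 9.0165)]
10. shoelace: 483.2186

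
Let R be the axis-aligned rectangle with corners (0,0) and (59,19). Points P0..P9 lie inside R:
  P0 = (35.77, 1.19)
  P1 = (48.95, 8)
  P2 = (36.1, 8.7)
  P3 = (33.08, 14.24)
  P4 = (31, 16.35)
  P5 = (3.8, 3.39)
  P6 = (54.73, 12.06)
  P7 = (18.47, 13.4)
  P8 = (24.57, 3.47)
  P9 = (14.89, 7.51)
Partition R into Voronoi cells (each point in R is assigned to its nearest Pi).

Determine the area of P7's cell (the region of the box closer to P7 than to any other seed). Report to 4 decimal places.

Area of P7's cell: 138.1867

1. box [0,59]×[0,19]: [(0, 0) (59, 0) (59, 19) (0, 19)]
2. ⊥bis P7·P0 via (27.12,7.295): [(0, 0) (21.9713, 0) (35.3812, 19) (0, 19)]  |A|=544.8487
3. ⊥bis P7·P1 via (33.71,10.7): [(0, 0) (21.9713, 0) (35.1132, 18.6204) (35.1805, 19) (0, 19)]  |A|=544.8106
4. ⊥bis P7·P2 via (27.285,11.05): [(0, 0) (21.9713, 0) (25.7765, 5.3914) (29.4044, 19) (0, 19)]  |A|=504.1809
5. ⊥bis P7·P3 via (25.775,13.82): [(0, 0) (21.9713, 0) (25.7765, 5.3914) (26.1739, 6.8822) (25.4772, 19) (0, 19)]  |A|=480.3862
6. ⊥bis P7·P4 via (24.735,14.875): [(0, 0) (21.9713, 0) (25.7765, 5.3914) (26.1739, 6.8822) (26.0308, 9.3712) (23.7638, 19) (0, 19)]  |A|=472.1375
7. ⊥bis P7·P5 via (11.135,8.395): [(16.8633, 0) (21.9713, 0) (25.7765, 5.3914) (26.1739, 6.8822) (26.0308, 9.3712) (23.7638, 19) (3.8987, 19)]  |A|=274.8983
8. ⊥bis P7·P6 via (36.6,12.73): [(16.8633, 0) (21.9713, 0) (25.7765, 5.3914) (26.1739, 6.8822) (26.0308, 9.3712) (23.7638, 19) (3.8987, 19)]  |A|=274.8983
9. ⊥bis P7·P8 via (21.52,8.435): [(14.1831, 3.9279) (25.6534, 10.9741) (23.7638, 19) (3.8987, 19)]  |A|=202.3908
10. ⊥bis P7·P9 via (16.68,10.455): [(4.8039, 17.6734) (20.7657, 7.9717) (25.6534, 10.9741) (23.7638, 19) (3.8987, 19)]  |A|=138.1867
11. canonical 5-gon: [(4.8039, 17.6734) (20.7657, 7.9717) (25.6534, 10.9741) (23.7638, 19) (3.8987, 19)]
12. shoelace: 138.1867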